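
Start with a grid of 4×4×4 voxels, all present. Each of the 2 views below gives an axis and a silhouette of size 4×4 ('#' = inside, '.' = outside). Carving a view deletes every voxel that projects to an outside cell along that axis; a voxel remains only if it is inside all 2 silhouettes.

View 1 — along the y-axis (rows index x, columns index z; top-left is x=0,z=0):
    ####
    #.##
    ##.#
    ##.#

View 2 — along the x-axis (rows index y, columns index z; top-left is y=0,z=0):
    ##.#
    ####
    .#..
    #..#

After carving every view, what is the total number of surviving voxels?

voxel count = 35

full grid |V| = 64
carve view 1 (along y, XZ-mask fill 13/16): 52 voxels remain
carve view 2 (along x, YZ-mask fill 10/16): 35 voxels remain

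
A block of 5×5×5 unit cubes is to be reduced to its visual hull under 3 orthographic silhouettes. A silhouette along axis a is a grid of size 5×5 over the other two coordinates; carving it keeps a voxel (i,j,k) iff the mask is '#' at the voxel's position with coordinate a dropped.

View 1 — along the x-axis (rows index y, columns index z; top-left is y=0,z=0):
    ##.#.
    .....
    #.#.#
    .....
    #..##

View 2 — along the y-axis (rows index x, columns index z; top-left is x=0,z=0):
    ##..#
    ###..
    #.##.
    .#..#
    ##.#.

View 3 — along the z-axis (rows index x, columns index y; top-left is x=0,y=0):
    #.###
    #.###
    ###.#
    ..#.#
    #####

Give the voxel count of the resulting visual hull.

remaining voxels: 25

full grid |V| = 125
after view 1 [x-axis, 9 of 25 cells solid] → remaining = 45
after view 2 [y-axis, 14 of 25 cells solid] → remaining = 26
after view 3 [z-axis, 19 of 25 cells solid] → remaining = 25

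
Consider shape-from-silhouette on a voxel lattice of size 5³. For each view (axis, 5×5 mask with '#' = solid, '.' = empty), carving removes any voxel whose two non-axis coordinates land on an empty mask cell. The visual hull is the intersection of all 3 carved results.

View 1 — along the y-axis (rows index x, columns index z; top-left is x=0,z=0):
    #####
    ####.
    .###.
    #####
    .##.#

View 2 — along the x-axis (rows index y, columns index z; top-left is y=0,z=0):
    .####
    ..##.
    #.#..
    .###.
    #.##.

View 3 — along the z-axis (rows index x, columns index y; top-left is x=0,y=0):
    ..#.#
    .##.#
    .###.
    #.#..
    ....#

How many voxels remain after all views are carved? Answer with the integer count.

before carving: 125 voxels (5×5×5)
V1 y: intersect with XZ mask (20 set) -- 100 left
V2 x: intersect with YZ mask (14 set) -- 60 left
V3 z: intersect with XY mask (11 set) -- 25 left

25 voxels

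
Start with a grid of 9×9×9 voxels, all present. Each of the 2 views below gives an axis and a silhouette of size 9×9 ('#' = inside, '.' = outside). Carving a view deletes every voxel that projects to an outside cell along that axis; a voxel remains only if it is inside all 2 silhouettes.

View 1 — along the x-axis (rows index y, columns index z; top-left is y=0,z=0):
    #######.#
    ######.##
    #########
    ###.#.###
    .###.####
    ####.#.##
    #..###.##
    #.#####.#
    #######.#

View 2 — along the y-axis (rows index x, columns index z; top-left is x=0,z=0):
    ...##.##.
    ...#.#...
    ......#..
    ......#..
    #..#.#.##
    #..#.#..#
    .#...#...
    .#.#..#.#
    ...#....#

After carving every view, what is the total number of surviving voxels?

remaining voxels: 189

start: 9×9×9 = 729 voxels
step 1: project along x, AND mask (67/81) → |grid| = 603
step 2: project along y, AND mask (25/81) → |grid| = 189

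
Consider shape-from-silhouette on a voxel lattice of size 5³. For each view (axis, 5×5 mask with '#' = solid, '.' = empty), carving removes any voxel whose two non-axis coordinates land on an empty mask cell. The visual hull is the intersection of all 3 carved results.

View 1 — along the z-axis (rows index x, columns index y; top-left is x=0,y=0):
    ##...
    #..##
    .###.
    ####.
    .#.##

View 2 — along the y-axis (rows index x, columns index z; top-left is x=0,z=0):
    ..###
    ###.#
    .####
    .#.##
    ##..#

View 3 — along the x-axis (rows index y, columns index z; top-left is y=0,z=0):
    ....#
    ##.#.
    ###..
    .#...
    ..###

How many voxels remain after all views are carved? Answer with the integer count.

start: 5×5×5 = 125 voxels
step 1: project along z, AND mask (15/25) → |grid| = 75
step 2: project along y, AND mask (17/25) → |grid| = 51
step 3: project along x, AND mask (11/25) → |grid| = 20

voxel count = 20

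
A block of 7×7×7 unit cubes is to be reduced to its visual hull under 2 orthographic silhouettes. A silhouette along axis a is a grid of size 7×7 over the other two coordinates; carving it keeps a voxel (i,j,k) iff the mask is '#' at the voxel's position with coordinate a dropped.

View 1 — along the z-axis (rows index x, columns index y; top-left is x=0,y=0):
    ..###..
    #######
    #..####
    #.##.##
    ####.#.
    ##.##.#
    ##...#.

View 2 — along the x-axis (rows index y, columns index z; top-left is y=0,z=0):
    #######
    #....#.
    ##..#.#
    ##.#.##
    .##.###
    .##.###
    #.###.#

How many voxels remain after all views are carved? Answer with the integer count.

161 voxels

initial block: 7^3 = 343
step 1: project along z, AND mask (33/49) → |grid| = 231
step 2: project along x, AND mask (33/49) → |grid| = 161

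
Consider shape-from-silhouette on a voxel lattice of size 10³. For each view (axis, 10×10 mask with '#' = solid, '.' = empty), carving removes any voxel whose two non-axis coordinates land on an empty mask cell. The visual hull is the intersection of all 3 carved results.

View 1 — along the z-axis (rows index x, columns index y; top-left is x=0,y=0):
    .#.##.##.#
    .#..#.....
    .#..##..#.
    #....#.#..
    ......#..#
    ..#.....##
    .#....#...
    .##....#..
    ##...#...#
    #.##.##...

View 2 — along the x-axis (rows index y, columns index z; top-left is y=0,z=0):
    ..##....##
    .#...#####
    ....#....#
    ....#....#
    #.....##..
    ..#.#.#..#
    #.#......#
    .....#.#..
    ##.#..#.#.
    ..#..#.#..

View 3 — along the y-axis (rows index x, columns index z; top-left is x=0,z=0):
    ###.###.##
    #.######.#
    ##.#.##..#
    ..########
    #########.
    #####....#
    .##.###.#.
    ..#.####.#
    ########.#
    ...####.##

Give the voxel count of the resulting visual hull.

|visual hull| = 94

before carving: 1000 voxels (10×10×10)
carve view 1 (along z, XY-mask fill 34/100): 340 voxels remain
carve view 2 (along x, YZ-mask fill 34/100): 123 voxels remain
carve view 3 (along y, XZ-mask fill 72/100): 94 voxels remain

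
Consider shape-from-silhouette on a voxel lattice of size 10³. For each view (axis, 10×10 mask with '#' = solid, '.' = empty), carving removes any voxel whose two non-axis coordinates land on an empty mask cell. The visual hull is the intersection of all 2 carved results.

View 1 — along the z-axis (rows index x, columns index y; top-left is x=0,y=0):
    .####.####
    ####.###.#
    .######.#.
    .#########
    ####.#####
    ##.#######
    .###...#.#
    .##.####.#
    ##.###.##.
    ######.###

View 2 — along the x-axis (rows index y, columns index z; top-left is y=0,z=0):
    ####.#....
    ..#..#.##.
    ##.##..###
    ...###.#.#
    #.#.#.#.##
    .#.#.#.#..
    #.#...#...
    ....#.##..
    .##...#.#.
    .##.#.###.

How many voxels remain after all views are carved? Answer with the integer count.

364 voxels

start: 10×10×10 = 1000 voxels
[1] z-view keeps 78 columns → grid now 780
[2] x-view keeps 47 columns → grid now 364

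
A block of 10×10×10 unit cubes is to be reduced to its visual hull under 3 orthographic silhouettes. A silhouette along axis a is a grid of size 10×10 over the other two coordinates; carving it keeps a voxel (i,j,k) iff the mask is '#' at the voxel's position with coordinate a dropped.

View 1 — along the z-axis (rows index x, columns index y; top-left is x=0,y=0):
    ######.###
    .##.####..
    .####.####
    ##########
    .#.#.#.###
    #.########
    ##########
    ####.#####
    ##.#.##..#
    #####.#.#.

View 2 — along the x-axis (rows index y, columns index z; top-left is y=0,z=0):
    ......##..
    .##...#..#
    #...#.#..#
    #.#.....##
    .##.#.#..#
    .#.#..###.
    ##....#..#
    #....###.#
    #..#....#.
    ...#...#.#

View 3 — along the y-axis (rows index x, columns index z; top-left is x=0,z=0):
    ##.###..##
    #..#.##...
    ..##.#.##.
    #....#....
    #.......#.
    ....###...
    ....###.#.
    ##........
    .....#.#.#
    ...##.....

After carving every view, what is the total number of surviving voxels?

95 voxels

full grid |V| = 1000
V1 z: intersect with XY mask (80 set) -- 800 left
V2 x: intersect with YZ mask (39 set) -- 313 left
V3 y: intersect with XZ mask (34 set) -- 95 left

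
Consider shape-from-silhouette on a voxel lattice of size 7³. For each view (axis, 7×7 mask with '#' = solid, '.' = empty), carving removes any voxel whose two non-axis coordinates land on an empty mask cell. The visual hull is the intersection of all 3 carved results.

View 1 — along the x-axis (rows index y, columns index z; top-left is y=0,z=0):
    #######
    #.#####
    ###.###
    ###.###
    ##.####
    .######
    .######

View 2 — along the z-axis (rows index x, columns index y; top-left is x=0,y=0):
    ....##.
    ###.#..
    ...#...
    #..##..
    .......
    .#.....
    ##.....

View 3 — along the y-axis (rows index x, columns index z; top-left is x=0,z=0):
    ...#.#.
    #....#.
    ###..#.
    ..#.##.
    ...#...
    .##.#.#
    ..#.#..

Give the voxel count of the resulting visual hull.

initial block: 7^3 = 343
  1. axis=0 (YZ plane), |mask|=43  ⇒  voxels=301
  2. axis=2 (XY plane), |mask|=13  ⇒  voxels=81
  3. axis=1 (XZ plane), |mask|=18  ⇒  voxels=31

remaining voxels: 31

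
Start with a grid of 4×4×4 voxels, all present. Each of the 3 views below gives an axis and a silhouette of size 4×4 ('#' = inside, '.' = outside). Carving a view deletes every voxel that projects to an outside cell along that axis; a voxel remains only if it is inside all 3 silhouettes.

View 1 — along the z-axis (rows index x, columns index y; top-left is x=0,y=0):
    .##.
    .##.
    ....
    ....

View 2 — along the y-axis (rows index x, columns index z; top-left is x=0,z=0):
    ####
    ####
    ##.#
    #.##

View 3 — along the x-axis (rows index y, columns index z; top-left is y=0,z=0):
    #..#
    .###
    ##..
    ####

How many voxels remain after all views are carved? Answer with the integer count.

remaining voxels: 10

start: 4×4×4 = 64 voxels
[1] z-view keeps 4 columns → grid now 16
[2] y-view keeps 14 columns → grid now 16
[3] x-view keeps 11 columns → grid now 10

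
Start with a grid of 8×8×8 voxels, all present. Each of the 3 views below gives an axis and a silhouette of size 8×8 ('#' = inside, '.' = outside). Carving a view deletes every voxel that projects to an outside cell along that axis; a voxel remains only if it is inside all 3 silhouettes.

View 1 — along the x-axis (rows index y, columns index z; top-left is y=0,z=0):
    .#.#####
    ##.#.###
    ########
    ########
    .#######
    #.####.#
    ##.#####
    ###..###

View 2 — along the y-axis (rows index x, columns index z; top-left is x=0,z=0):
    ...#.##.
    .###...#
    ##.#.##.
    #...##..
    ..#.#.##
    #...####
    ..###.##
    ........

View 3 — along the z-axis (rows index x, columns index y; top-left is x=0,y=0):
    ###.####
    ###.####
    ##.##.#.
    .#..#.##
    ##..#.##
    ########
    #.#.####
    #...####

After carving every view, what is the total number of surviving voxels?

before carving: 512 voxels (8×8×8)
V1 x: intersect with YZ mask (54 set) -- 432 left
V2 y: intersect with XZ mask (29 set) -- 198 left
V3 z: intersect with XY mask (47 set) -- 149 left

149 voxels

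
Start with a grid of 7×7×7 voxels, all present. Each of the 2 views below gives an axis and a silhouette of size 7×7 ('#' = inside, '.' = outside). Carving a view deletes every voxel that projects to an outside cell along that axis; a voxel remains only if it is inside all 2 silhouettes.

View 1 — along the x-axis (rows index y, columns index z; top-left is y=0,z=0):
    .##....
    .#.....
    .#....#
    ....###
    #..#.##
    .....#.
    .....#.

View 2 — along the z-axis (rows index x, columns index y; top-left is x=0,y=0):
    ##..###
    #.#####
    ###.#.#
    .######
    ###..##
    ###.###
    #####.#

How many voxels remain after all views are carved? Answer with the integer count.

start: 7×7×7 = 343 voxels
step 1: project along x, AND mask (14/49) → |grid| = 98
step 2: project along z, AND mask (39/49) → |grid| = 75

remaining voxels: 75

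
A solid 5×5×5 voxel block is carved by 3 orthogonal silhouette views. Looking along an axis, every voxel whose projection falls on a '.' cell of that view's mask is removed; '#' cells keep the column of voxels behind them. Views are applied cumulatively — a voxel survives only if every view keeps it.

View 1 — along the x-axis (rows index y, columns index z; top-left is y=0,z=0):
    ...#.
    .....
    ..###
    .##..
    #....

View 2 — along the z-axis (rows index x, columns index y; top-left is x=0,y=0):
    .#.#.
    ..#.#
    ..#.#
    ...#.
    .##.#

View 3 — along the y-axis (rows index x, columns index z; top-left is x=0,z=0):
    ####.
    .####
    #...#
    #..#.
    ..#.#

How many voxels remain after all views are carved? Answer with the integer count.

before carving: 125 voxels (5×5×5)
V1 x: intersect with YZ mask (7 set) -- 35 left
V2 z: intersect with XY mask (10 set) -- 16 left
V3 y: intersect with XZ mask (14 set) -- 9 left

voxel count = 9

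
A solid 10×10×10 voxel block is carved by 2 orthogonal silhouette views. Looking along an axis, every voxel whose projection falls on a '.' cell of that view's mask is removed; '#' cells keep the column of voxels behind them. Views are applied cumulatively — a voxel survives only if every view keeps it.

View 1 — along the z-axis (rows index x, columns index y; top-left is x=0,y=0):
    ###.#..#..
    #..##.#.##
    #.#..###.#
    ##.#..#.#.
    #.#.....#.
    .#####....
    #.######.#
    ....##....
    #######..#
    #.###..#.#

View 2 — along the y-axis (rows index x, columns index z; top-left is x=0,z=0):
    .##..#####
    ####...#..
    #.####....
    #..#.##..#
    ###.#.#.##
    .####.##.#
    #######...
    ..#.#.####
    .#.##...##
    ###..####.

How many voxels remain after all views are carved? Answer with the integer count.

initial block: 10^3 = 1000
V1 z: intersect with XY mask (54 set) -- 540 left
V2 y: intersect with XZ mask (61 set) -- 326 left

voxel count = 326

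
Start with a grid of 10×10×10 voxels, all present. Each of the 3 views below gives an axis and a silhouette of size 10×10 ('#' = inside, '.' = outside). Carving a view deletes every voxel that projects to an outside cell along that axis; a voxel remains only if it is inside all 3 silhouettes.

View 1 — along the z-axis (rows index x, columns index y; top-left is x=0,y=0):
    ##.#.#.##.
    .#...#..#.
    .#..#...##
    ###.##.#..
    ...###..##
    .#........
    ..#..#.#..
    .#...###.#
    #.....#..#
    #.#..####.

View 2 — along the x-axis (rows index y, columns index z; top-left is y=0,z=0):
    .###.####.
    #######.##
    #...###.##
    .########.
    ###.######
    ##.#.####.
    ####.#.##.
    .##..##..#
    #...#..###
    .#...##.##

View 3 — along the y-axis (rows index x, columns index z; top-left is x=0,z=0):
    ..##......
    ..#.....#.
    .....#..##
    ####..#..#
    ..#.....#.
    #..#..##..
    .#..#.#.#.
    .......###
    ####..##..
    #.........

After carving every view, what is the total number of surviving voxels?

initial block: 10^3 = 1000
[1] z-view keeps 42 columns → grid now 420
[2] x-view keeps 68 columns → grid now 283
[3] y-view keeps 33 columns → grid now 92

92 voxels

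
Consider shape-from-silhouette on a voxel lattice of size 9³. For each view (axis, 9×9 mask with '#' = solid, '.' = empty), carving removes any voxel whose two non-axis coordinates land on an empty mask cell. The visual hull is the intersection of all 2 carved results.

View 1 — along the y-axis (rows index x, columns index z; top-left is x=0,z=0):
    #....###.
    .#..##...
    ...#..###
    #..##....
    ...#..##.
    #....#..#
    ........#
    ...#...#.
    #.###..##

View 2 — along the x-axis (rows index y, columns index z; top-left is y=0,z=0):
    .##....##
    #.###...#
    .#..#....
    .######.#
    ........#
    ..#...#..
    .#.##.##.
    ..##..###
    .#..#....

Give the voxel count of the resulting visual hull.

full grid |V| = 729
[1] y-view keeps 29 columns → grid now 261
[2] x-view keeps 33 columns → grid now 99

99 voxels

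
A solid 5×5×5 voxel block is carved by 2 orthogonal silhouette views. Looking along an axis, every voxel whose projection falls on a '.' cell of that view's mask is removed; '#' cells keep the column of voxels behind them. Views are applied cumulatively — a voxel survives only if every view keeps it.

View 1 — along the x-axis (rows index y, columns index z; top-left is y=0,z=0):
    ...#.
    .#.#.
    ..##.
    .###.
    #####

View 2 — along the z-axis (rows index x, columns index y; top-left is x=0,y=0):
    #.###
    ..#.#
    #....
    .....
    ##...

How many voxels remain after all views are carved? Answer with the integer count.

full grid |V| = 125
step 1: project along x, AND mask (13/25) → |grid| = 65
step 2: project along z, AND mask (9/25) → |grid| = 22

voxel count = 22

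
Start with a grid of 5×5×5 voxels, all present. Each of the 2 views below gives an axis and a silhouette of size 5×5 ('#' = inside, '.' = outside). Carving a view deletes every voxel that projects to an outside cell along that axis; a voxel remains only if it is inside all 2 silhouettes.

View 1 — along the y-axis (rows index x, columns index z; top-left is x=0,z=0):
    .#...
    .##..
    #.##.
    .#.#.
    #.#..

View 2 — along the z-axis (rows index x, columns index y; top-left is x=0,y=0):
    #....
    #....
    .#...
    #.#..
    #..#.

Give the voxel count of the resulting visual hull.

voxel count = 14

initial block: 5^3 = 125
  1. axis=1 (XZ plane), |mask|=10  ⇒  voxels=50
  2. axis=2 (XY plane), |mask|=7  ⇒  voxels=14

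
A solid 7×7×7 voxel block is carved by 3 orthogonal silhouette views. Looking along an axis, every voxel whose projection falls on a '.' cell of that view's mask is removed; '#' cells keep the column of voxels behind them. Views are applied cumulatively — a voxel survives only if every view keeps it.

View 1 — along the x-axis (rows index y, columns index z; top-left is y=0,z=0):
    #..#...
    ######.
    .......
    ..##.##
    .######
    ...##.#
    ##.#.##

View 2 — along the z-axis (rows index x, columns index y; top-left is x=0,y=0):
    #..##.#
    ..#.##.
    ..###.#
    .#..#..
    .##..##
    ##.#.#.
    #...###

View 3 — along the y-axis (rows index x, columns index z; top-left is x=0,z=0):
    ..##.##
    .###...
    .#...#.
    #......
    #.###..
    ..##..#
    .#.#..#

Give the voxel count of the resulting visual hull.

before carving: 343 voxels (7×7×7)
step 1: project along x, AND mask (26/49) → |grid| = 182
step 2: project along z, AND mask (25/49) → |grid| = 98
step 3: project along y, AND mask (20/49) → |grid| = 47

|visual hull| = 47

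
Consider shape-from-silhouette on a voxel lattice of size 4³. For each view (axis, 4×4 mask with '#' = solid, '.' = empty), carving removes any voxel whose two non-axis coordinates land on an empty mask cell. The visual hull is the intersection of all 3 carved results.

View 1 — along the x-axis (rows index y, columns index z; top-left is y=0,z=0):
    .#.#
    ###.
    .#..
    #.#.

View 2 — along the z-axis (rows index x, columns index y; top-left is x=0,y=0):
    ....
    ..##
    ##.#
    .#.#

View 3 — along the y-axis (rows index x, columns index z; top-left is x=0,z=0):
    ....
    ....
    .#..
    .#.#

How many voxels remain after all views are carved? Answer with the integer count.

initial block: 4^3 = 64
step 1: project along x, AND mask (8/16) → |grid| = 32
step 2: project along z, AND mask (7/16) → |grid| = 15
step 3: project along y, AND mask (3/16) → |grid| = 3

|visual hull| = 3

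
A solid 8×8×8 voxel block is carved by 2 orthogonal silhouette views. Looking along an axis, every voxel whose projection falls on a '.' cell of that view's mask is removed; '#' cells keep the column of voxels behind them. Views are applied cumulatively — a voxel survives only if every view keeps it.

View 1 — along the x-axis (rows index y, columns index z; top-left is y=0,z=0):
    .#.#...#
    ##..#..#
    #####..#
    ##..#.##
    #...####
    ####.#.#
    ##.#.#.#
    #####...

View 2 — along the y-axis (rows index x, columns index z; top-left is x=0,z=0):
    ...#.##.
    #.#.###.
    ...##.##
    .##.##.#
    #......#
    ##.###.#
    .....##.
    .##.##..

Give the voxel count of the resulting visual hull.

remaining voxels: 145

before carving: 512 voxels (8×8×8)
  1. axis=0 (YZ plane), |mask|=39  ⇒  voxels=312
  2. axis=1 (XZ plane), |mask|=31  ⇒  voxels=145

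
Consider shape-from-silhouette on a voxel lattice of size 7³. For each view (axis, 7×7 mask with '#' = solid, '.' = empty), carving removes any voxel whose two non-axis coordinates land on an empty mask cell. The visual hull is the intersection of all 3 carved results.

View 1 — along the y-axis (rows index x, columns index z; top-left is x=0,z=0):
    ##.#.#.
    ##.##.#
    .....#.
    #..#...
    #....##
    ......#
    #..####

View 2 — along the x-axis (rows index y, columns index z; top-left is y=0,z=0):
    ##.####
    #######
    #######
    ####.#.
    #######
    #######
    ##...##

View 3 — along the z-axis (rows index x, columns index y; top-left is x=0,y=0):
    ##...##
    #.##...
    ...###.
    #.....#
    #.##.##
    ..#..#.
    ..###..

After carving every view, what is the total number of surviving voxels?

remaining voxels: 63

start: 7×7×7 = 343 voxels
[1] y-view keeps 21 columns → grid now 147
[2] x-view keeps 43 columns → grid now 135
[3] z-view keeps 22 columns → grid now 63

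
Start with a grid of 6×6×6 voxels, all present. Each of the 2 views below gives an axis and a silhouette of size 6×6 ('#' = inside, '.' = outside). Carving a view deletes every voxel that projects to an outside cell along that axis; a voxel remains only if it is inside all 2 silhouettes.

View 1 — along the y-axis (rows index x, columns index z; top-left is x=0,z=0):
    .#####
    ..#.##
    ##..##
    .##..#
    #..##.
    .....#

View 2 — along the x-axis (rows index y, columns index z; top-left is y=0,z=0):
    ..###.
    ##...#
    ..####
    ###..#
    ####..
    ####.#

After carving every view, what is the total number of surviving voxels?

before carving: 216 voxels (6×6×6)
carve view 1 (along y, XZ-mask fill 19/36): 114 voxels remain
carve view 2 (along x, YZ-mask fill 23/36): 71 voxels remain

71 voxels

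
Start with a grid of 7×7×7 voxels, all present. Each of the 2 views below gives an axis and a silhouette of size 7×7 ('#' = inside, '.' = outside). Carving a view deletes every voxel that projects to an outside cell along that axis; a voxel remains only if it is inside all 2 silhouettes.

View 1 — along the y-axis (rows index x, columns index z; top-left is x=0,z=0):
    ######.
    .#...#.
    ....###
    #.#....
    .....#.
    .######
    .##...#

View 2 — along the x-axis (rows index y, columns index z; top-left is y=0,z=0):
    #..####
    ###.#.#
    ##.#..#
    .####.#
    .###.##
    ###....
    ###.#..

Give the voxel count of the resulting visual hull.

99 voxels

full grid |V| = 343
step 1: project along y, AND mask (23/49) → |grid| = 161
step 2: project along x, AND mask (31/49) → |grid| = 99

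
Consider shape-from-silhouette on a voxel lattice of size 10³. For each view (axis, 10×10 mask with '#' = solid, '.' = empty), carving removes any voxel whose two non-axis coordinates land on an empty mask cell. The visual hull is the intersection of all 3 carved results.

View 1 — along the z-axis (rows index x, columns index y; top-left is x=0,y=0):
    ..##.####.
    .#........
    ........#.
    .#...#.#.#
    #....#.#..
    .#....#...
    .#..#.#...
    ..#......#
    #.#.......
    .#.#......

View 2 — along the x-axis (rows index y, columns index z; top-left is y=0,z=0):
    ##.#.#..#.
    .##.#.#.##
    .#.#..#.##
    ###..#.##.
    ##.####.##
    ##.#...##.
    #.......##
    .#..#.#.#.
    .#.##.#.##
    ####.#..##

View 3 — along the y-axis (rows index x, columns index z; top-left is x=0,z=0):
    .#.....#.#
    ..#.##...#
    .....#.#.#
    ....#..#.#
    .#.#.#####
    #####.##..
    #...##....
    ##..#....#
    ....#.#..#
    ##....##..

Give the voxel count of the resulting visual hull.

remaining voxels: 52

initial block: 10^3 = 1000
[1] z-view keeps 26 columns → grid now 260
[2] x-view keeps 55 columns → grid now 137
[3] y-view keeps 41 columns → grid now 52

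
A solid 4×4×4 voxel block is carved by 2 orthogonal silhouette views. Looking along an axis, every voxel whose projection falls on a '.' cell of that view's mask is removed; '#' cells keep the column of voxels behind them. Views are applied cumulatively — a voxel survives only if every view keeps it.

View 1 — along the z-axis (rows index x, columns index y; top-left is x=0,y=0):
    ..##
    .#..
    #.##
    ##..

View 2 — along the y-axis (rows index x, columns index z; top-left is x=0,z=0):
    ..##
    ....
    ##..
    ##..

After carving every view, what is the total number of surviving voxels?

before carving: 64 voxels (4×4×4)
  1. axis=2 (XY plane), |mask|=8  ⇒  voxels=32
  2. axis=1 (XZ plane), |mask|=6  ⇒  voxels=14

voxel count = 14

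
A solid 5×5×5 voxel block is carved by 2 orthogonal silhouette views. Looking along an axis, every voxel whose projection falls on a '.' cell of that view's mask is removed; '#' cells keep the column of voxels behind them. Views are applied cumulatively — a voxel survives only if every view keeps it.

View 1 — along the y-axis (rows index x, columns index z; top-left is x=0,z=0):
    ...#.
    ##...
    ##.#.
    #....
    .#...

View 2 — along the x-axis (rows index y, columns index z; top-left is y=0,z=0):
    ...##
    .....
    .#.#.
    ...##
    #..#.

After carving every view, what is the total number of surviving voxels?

before carving: 125 voxels (5×5×5)
  1. axis=1 (XZ plane), |mask|=8  ⇒  voxels=40
  2. axis=0 (YZ plane), |mask|=8  ⇒  voxels=14

14 voxels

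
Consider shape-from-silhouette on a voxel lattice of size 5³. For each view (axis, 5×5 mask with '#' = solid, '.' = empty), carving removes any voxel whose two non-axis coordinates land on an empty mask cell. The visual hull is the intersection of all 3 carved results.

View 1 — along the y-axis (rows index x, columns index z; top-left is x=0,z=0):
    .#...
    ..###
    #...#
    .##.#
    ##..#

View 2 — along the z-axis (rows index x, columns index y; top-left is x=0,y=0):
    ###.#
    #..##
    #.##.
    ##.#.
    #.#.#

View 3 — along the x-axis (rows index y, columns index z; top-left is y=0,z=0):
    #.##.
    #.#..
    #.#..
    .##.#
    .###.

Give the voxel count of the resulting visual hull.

|visual hull| = 18

before carving: 125 voxels (5×5×5)
[1] y-view keeps 12 columns → grid now 60
[2] z-view keeps 16 columns → grid now 37
[3] x-view keeps 13 columns → grid now 18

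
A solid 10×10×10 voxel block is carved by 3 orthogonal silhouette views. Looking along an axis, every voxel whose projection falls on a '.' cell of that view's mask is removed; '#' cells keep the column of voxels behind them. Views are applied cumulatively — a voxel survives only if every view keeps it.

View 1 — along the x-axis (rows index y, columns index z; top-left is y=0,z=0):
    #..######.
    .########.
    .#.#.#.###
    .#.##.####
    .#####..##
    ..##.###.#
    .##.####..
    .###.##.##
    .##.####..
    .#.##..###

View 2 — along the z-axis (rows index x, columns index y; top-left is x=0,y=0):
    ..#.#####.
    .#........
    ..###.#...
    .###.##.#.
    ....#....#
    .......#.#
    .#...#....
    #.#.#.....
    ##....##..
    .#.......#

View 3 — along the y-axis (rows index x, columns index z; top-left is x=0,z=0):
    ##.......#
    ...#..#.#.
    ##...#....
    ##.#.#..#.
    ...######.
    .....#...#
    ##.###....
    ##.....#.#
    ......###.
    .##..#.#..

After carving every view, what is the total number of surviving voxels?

full grid |V| = 1000
after view 1 [x-axis, 66 of 100 cells solid] → remaining = 660
after view 2 [z-axis, 32 of 100 cells solid] → remaining = 213
after view 3 [y-axis, 38 of 100 cells solid] → remaining = 76

remaining voxels: 76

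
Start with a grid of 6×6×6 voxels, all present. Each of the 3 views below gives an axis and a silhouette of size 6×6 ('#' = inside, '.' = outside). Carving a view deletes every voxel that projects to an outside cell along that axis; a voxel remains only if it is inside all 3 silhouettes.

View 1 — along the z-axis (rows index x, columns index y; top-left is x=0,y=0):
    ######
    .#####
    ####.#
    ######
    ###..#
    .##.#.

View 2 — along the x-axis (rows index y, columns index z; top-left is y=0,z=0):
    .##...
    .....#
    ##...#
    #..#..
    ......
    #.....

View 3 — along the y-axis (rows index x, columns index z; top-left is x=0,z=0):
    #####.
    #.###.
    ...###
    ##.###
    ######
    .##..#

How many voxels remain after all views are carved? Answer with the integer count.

remaining voxels: 32

before carving: 216 voxels (6×6×6)
V1 z: intersect with XY mask (29 set) -- 174 left
V2 x: intersect with YZ mask (9 set) -- 45 left
V3 y: intersect with XZ mask (26 set) -- 32 left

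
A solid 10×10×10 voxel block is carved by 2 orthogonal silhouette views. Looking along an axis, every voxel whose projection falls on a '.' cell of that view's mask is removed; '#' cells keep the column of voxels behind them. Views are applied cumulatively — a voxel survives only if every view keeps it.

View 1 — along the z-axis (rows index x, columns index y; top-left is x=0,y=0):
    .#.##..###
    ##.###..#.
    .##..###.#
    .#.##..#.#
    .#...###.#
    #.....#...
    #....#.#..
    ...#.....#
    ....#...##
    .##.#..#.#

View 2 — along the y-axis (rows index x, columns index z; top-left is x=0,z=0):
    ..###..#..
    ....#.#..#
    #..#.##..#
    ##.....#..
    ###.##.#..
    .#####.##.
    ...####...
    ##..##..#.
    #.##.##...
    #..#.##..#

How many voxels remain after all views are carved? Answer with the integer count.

193 voxels

before carving: 1000 voxels (10×10×10)
carve view 1 (along z, XY-mask fill 43/100): 430 voxels remain
carve view 2 (along y, XZ-mask fill 47/100): 193 voxels remain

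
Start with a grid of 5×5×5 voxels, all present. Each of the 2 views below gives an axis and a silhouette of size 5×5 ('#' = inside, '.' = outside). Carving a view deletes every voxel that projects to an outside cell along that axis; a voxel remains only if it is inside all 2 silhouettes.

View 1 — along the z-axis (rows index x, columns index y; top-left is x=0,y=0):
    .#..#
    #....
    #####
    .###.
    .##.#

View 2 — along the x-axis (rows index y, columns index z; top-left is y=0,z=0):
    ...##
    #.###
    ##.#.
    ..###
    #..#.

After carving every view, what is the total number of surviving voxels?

start: 5×5×5 = 125 voxels
after view 1 [z-axis, 14 of 25 cells solid] → remaining = 70
after view 2 [x-axis, 14 of 25 cells solid] → remaining = 41

voxel count = 41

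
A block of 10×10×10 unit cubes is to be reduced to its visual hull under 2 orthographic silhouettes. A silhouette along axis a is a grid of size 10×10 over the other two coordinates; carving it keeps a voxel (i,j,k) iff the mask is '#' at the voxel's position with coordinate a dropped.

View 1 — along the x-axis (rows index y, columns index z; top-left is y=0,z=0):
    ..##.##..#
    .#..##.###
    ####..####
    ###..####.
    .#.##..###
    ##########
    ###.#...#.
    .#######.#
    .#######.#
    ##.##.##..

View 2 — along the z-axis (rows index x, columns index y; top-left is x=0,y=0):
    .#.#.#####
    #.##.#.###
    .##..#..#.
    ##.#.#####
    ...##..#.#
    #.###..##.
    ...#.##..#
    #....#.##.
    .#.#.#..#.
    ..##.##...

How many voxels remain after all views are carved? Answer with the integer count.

remaining voxels: 378

before carving: 1000 voxels (10×10×10)
step 1: project along x, AND mask (69/100) → |grid| = 690
step 2: project along z, AND mask (52/100) → |grid| = 378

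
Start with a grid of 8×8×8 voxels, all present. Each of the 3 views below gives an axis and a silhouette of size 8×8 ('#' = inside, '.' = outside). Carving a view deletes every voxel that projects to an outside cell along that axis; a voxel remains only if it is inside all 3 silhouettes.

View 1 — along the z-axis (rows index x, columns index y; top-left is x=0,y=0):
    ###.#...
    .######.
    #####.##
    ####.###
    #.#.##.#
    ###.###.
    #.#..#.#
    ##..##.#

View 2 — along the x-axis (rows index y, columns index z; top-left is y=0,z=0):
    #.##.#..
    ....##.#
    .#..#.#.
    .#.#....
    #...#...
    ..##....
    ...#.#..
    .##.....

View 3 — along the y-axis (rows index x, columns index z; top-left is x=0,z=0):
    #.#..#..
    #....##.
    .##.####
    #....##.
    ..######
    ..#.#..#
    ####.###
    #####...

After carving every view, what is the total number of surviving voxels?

remaining voxels: 62

initial block: 8^3 = 512
V1 z: intersect with XY mask (44 set) -- 352 left
V2 x: intersect with YZ mask (20 set) -- 115 left
V3 y: intersect with XZ mask (36 set) -- 62 left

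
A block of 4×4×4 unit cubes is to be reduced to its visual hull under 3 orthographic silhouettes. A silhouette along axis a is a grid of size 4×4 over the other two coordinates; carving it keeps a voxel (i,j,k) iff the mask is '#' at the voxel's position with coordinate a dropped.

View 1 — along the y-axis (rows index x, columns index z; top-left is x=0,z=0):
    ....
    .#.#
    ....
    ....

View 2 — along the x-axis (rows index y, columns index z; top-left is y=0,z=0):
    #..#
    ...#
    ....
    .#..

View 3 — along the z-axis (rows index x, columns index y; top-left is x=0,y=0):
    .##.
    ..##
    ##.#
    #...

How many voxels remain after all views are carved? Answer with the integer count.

|visual hull| = 1

initial block: 4^3 = 64
  1. axis=1 (XZ plane), |mask|=2  ⇒  voxels=8
  2. axis=0 (YZ plane), |mask|=4  ⇒  voxels=3
  3. axis=2 (XY plane), |mask|=8  ⇒  voxels=1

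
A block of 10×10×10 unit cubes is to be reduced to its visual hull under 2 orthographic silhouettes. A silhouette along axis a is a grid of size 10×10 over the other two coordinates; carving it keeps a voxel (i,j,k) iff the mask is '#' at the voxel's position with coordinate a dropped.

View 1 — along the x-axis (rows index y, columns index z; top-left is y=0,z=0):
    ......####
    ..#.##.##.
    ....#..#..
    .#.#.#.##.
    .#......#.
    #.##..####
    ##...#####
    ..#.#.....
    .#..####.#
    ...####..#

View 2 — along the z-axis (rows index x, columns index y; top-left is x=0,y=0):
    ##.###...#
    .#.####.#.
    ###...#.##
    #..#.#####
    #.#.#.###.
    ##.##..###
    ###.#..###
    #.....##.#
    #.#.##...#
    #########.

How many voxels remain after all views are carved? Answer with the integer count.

remaining voxels: 281

initial block: 10^3 = 1000
step 1: project along x, AND mask (45/100) → |grid| = 450
step 2: project along z, AND mask (63/100) → |grid| = 281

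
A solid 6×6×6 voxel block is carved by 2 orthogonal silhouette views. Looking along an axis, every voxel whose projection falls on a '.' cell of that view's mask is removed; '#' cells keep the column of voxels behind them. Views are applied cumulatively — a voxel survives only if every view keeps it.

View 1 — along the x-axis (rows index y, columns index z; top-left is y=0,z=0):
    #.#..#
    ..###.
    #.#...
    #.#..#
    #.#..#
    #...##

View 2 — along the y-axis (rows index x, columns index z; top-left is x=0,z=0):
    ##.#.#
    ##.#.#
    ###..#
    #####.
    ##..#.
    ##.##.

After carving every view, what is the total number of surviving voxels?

initial block: 6^3 = 216
step 1: project along x, AND mask (17/36) → |grid| = 102
step 2: project along y, AND mask (24/36) → |grid| = 62

remaining voxels: 62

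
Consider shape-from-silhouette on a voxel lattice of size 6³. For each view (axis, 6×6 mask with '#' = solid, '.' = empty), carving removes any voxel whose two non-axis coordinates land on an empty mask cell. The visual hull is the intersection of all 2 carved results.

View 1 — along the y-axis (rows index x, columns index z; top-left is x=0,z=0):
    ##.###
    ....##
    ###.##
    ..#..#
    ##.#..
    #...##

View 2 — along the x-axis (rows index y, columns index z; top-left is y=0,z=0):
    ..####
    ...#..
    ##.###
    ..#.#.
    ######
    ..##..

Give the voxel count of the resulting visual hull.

initial block: 6^3 = 216
after view 1 [y-axis, 20 of 36 cells solid] → remaining = 120
after view 2 [x-axis, 20 of 36 cells solid] → remaining = 63

remaining voxels: 63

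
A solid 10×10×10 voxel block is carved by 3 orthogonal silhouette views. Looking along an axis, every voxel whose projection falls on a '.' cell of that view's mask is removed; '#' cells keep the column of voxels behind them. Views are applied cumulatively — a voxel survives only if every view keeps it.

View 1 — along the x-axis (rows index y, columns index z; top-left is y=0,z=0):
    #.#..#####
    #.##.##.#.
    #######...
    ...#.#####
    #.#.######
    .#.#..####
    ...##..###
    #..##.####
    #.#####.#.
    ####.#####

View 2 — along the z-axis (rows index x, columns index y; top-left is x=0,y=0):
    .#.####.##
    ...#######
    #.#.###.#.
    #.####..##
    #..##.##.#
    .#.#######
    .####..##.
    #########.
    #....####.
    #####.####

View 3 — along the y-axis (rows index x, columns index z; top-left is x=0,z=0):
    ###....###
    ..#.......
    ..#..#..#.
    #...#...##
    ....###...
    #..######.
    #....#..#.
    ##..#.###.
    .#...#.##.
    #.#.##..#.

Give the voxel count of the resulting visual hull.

|visual hull| = 211

full grid |V| = 1000
V1 x: intersect with YZ mask (68 set) -- 680 left
V2 z: intersect with XY mask (70 set) -- 475 left
V3 y: intersect with XZ mask (42 set) -- 211 left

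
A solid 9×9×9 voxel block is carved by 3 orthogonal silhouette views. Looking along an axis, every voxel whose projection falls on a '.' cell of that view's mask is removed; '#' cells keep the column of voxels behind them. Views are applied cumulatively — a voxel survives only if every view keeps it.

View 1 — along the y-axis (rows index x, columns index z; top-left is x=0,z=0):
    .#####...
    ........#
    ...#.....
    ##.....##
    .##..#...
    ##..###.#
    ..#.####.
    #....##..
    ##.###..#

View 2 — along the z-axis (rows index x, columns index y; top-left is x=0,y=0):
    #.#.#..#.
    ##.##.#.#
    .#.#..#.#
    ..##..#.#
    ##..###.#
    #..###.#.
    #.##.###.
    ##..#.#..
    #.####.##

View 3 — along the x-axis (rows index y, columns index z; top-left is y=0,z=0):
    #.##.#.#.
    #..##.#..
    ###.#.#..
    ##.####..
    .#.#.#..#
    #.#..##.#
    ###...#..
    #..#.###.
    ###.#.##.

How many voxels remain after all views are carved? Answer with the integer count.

start: 9×9×9 = 729 voxels
[1] y-view keeps 34 columns → grid now 306
[2] z-view keeps 46 columns → grid now 178
[3] x-view keeps 44 columns → grid now 98

|visual hull| = 98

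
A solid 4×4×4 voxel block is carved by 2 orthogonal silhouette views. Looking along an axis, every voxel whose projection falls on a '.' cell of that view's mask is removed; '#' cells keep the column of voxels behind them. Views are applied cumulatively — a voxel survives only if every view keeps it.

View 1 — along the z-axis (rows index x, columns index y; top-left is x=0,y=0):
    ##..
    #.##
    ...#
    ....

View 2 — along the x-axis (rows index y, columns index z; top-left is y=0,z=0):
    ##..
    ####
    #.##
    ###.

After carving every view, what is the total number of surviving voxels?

voxel count = 17

start: 4×4×4 = 64 voxels
  1. axis=2 (XY plane), |mask|=6  ⇒  voxels=24
  2. axis=0 (YZ plane), |mask|=12  ⇒  voxels=17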